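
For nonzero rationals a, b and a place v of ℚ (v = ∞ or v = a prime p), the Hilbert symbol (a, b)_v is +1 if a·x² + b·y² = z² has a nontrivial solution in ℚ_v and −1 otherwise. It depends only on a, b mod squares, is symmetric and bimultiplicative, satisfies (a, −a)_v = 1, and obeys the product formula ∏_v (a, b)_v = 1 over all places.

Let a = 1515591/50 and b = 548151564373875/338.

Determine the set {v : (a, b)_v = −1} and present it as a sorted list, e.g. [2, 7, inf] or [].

[5, 11]

Mod squares: a ≡ 462, b ≡ 2310. Check v ∈ {∞, 2, 3, 5, 7, 11, 13}.
v=11: a=11^1·(≡1), b=11^1·(≡4) mod 11; (1|11)=+1, (4|11)=+1; (−1)^{1·1·5}·(+1)^1·(+1)^1 = -1.
v=∞: 462 > 0 and 2310 > 0  ⇒  (a,b)_∞ = +1.
v=5: a=5^-2·(≡3), b=5^3·(≡2) mod 5; (3|5)=-1, (2|5)=-1; (−1)^{-2·3·2}·(-1)^3·(-1)^-2 = -1.
v=7: a=7^1·(≡3), b=7^3·(≡1) mod 7; (3|7)=-1, (1|7)=+1; (−1)^{1·3·3}·(-1)^3·(+1)^1 = +1.
v=2: v_2(a)=-1, v_2(b)=-1; units ≡ 7, 3 (mod 8); ε·ε+αω+βω = 1·1+-1·1+-1·0 ≡ 0  ⇒  (a,b)_2 = +1.
v=13: a=13^0·(≡7), b=13^-2·(≡10) mod 13; (7|13)=-1, (10|13)=+1; (−1)^{0·-2·6}·(-1)^-2·(+1)^0 = +1.
v=3: a=3^9·(≡1), b=3^19·(≡2) mod 3; (1|3)=+1, (2|3)=-1; (−1)^{9·19·1}·(+1)^19·(-1)^9 = +1.
(462, 2310 / ℚ) ramifies at {5, 11}: a division algebra.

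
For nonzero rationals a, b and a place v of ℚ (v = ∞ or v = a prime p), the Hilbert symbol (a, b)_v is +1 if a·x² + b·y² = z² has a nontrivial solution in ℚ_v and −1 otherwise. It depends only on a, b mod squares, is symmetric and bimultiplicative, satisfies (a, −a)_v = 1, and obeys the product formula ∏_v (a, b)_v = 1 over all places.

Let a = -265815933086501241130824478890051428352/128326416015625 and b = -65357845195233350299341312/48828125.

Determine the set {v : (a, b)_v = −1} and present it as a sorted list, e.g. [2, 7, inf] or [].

Mod squares: a ≡ -35742, b ≡ -410. Check v ∈ {∞, 2, 3, 5, 7, 19, 23, 29, 31, 37, 41}.
v=2: v_2(a)=13, v_2(b)=9; units ≡ 1, 3 (mod 8); ε·ε+αω+βω = 0·1+13·1+9·0 ≡ 1  ⇒  (a,b)_2 = -1.
v=31: a=31^6·(≡4), b=31^4·(≡23) mod 31; (4|31)=+1, (23|31)=-1; (−1)^{6·4·15}·(+1)^4·(-1)^6 = +1.
v=23: a=23^3·(≡19), b=23^2·(≡4) mod 23; (19|23)=-1, (4|23)=+1; (−1)^{3·2·11}·(-1)^2·(+1)^3 = +1.
v=41: a=41^2·(≡1), b=41^1·(≡16) mod 41; (1|41)=+1, (16|41)=+1; (−1)^{2·1·20}·(+1)^1·(+1)^2 = +1.
v=37: a=37^3·(≡7), b=37^2·(≡21) mod 37; (7|37)=+1, (21|37)=+1; (−1)^{3·2·18}·(+1)^2·(+1)^3 = +1.
v=5: a=5^-16·(≡3), b=5^-11·(≡3) mod 5; (3|5)=-1, (3|5)=-1; (−1)^{-16·-11·2}·(-1)^-11·(-1)^-16 = -1.
v=∞: -35742 < 0 and -410 < 0  ⇒  (a,b)_∞ = -1.
v=3: a=3^7·(≡2), b=3^6·(≡1) mod 3; (2|3)=-1, (1|3)=+1; (−1)^{7·6·1}·(-1)^6·(+1)^7 = +1.
v=29: a=29^-2·(≡2), b=29^0·(≡7) mod 29; (2|29)=-1, (7|29)=+1; (−1)^{-2·0·14}·(-1)^0·(+1)^-2 = +1.
v=19: a=19^6·(≡9), b=19^4·(≡18) mod 19; (9|19)=+1, (18|19)=-1; (−1)^{6·4·9}·(+1)^4·(-1)^6 = +1.
v=7: a=7^3·(≡4), b=7^2·(≡3) mod 7; (4|7)=+1, (3|7)=-1; (−1)^{3·2·3}·(+1)^2·(-1)^3 = -1.
|Ram(-35742, -410)| = 4, even; anisotropic at {2, 5, 7, ∞}.

[2, 5, 7, inf]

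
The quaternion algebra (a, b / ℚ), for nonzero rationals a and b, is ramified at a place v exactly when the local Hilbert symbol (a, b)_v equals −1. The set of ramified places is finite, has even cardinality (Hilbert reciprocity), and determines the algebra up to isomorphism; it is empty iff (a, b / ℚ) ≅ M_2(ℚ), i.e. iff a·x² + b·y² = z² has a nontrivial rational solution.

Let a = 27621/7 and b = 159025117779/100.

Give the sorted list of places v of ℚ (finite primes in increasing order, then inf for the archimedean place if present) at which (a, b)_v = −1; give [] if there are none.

[2, 3, 7, 11, 19, 43]

(a, b) ≡ (2387, 24237939) mod (ℚ^×)²; places V = {2, 3, 5, 7, 11, 19, 29, 31, 43, ∞}.
(a,b)_3: α=4, u≡2; β=9, v≡1 (mod 3); (2|3)=-1, (1|3)=+1; sign (−1)^0·-1^9·+1^4 = -1.
(a,b)_31: α=1, u≡21; β=1, v≡16 (mod 31); (21|31)=-1, (16|31)=+1; sign (−1)^1·-1^1·+1^1 = +1.
(a,b)_11: α=1, u≡2; β=1, v≡8 (mod 11); (2|11)=-1, (8|11)=-1; sign (−1)^1·-1^1·-1^1 = -1.
(a,b)_29: α=0, u≡6; β=1, v≡26 (mod 29); (6|29)=+1, (26|29)=-1; sign (−1)^0·+1^1·-1^0 = +1.
(a,b)_2: α=0, β=-2; u≡3, v≡3 (mod 8); ε(u)ε(v)=1·1, αω(v)=0·1, βω(u)=-2·1; sum ≡ 1  ⇒  -1.
(a,b)_43: α=0, u≡39; β=1, v≡18 (mod 43); (39|43)=-1, (18|43)=-1; sign (−1)^0·-1^1·-1^0 = -1.
(a,b)_∞: sgn(2387)=+, sgn(24237939)=+, so +1.
(a,b)_5: α=0, u≡3; β=-2, v≡1 (mod 5); (3|5)=-1, (1|5)=+1; sign (−1)^0·-1^-2·+1^0 = +1.
(a,b)_7: α=-1, u≡6; β=0, v≡5 (mod 7); (6|7)=-1, (5|7)=-1; sign (−1)^0·-1^0·-1^-1 = -1.
(a,b)_19: α=0, u≡2; β=1, v≡10 (mod 19); (2|19)=-1, (10|19)=-1; sign (−1)^0·-1^1·-1^0 = -1.
(2387, 24237939 / ℚ) ramifies at {2, 3, 7, 11, 19, 43}: a division algebra.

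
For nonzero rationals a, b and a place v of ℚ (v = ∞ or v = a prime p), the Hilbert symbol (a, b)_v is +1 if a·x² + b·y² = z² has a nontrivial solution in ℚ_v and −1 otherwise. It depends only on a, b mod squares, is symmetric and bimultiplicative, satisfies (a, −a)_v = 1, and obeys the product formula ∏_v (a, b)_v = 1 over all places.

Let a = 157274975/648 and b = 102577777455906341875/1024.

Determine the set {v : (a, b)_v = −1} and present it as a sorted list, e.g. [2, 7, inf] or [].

Mod squares: a ≡ 12581998, b ≡ 4147. Check v ∈ {∞, 2, 3, 5, 11, 13, 29, 37, 41}.
v=3: a=3^-4·(≡1), b=3^0·(≡1) mod 3; (1|3)=+1, (1|3)=+1; (−1)^{-4·0·1}·(+1)^0·(+1)^-4 = +1.
v=13: a=13^1·(≡12), b=13^3·(≡8) mod 13; (12|13)=+1, (8|13)=-1; (−1)^{1·3·6}·(+1)^3·(-1)^1 = -1.
v=2: v_2(a)=-3, v_2(b)=-10; units ≡ 7, 3 (mod 8); ε·ε+αω+βω = 1·1+-3·1+-10·0 ≡ 0  ⇒  (a,b)_2 = +1.
v=41: a=41^1·(≡34), b=41^2·(≡3) mod 41; (34|41)=-1, (3|41)=-1; (−1)^{1·2·20}·(-1)^2·(-1)^1 = -1.
v=11: a=11^1·(≡9), b=11^3·(≡1) mod 11; (9|11)=+1, (1|11)=+1; (−1)^{1·3·5}·(+1)^3·(+1)^1 = -1.
v=∞: 12581998 > 0 and 4147 > 0  ⇒  (a,b)_∞ = +1.
v=37: a=37^1·(≡8), b=37^2·(≡33) mod 37; (8|37)=-1, (33|37)=+1; (−1)^{1·2·18}·(-1)^2·(+1)^1 = +1.
v=5: a=5^2·(≡3), b=5^4·(≡3) mod 5; (3|5)=-1, (3|5)=-1; (−1)^{2·4·2}·(-1)^4·(-1)^2 = +1.
v=29: a=29^1·(≡13), b=29^3·(≡8) mod 29; (13|29)=+1, (8|29)=-1; (−1)^{1·3·14}·(+1)^3·(-1)^1 = -1.
|Ram(12581998, 4147)| = 4, even; anisotropic at {11, 13, 29, 41}.

[11, 13, 29, 41]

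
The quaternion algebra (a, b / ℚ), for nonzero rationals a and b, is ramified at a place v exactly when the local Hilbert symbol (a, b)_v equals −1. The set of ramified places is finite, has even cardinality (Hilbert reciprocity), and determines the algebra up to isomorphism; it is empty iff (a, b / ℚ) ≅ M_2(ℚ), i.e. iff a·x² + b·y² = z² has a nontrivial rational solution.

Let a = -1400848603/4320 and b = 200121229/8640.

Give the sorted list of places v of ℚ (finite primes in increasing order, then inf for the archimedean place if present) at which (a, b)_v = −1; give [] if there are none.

[3, 17]

(a, b) ≡ (-5610, 19635) mod (ℚ^×)²; places V = {2, 3, 5, 7, 11, 17, 23, ∞}.
(a,b)_17: α=3, u≡5; β=3, v≡13 (mod 17); (5|17)=-1, (13|17)=+1; sign (−1)^0·-1^3·+1^3 = -1.
(a,b)_23: α=2, u≡12; β=2, v≡9 (mod 23); (12|23)=+1, (9|23)=+1; sign (−1)^0·+1^2·+1^2 = +1.
(a,b)_∞: sgn(-5610)=−, sgn(19635)=+, so +1.
(a,b)_5: α=-1, u≡3; β=-1, v≡3 (mod 5); (3|5)=-1, (3|5)=-1; sign (−1)^0·-1^-1·-1^-1 = +1.
(a,b)_2: α=-5, β=-6; u≡3, v≡3 (mod 8); ε(u)ε(v)=1·1, αω(v)=-5·1, βω(u)=-6·1; sum ≡ 0  ⇒  +1.
(a,b)_7: α=2, u≡2; β=1, v≡6 (mod 7); (2|7)=+1, (6|7)=-1; sign (−1)^0·+1^1·-1^2 = +1.
(a,b)_11: α=1, u≡8; β=1, v≡1 (mod 11); (8|11)=-1, (1|11)=+1; sign (−1)^1·-1^1·+1^1 = +1.
(a,b)_3: α=-3, u≡2; β=-3, v≡2 (mod 3); (2|3)=-1, (2|3)=-1; sign (−1)^1·-1^-3·-1^-3 = -1.
(-5610, 19635 / ℚ) ramifies at {3, 17}: a division algebra.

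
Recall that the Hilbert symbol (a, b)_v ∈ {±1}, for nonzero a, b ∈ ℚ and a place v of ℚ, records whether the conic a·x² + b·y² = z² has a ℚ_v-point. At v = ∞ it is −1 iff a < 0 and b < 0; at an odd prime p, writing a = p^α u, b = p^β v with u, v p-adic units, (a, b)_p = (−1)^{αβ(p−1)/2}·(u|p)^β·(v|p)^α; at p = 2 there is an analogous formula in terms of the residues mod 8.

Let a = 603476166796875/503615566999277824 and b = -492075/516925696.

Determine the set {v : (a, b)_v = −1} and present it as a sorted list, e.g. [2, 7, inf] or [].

[3, 17]

Mod squares: a ≡ 323, b ≡ -3. Check v ∈ {∞, 2, 3, 5, 7, 13, 17, 19, 29}.
v=5: a=5^8·(≡3), b=5^2·(≡2) mod 5; (3|5)=-1, (2|5)=-1; (−1)^{8·2·2}·(-1)^2·(-1)^8 = +1.
v=∞: 323 > 0 and -3 < 0  ⇒  (a,b)_∞ = +1.
v=29: a=29^-2·(≡16), b=29^-2·(≡26) mod 29; (16|29)=+1, (26|29)=-1; (−1)^{-2·-2·14}·(+1)^-2·(-1)^-2 = +1.
v=7: a=7^-12·(≡2), b=7^-4·(≡1) mod 7; (2|7)=+1, (1|7)=+1; (−1)^{-12·-4·3}·(+1)^-4·(+1)^-12 = +1.
v=3: a=3^14·(≡2), b=3^9·(≡2) mod 3; (2|3)=-1, (2|3)=-1; (−1)^{14·9·1}·(-1)^9·(-1)^14 = -1.
v=17: a=17^1·(≡2), b=17^0·(≡5) mod 17; (2|17)=+1, (5|17)=-1; (−1)^{1·0·8}·(+1)^0·(-1)^1 = -1.
v=13: a=13^-2·(≡7), b=13^0·(≡1) mod 13; (7|13)=-1, (1|13)=+1; (−1)^{-2·0·6}·(-1)^0·(+1)^-2 = +1.
v=2: v_2(a)=-8, v_2(b)=-8; units ≡ 3, 5 (mod 8); ε·ε+αω+βω = 1·0+-8·1+-8·1 ≡ 0  ⇒  (a,b)_2 = +1.
v=19: a=19^1·(≡5), b=19^0·(≡4) mod 19; (5|19)=+1, (4|19)=+1; (−1)^{1·0·9}·(+1)^0·(+1)^1 = +1.
|Ram(323, -3)| = 2, even; anisotropic at {3, 17}.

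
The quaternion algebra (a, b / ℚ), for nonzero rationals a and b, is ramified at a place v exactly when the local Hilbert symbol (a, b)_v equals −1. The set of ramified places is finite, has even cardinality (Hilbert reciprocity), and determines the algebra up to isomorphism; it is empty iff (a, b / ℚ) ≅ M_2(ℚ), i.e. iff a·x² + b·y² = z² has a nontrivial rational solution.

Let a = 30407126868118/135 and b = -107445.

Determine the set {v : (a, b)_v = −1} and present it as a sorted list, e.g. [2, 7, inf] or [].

[2, 3, 7, 19, 23, 29]

(a, b) ≡ (91770, -107445) mod (ℚ^×)²; places V = {2, 3, 5, 7, 11, 13, 17, 19, 23, 29, ∞}.
(a,b)_23: α=1, u≡15; β=0, v≡11 (mod 23); (15|23)=-1, (11|23)=-1; sign (−1)^0·-1^0·-1^1 = -1.
(a,b)_11: α=2, u≡7; β=0, v≡3 (mod 11); (7|11)=-1, (3|11)=+1; sign (−1)^0·-1^0·+1^2 = +1.
(a,b)_17: α=2, u≡2; β=0, v≡12 (mod 17); (2|17)=+1, (12|17)=-1; sign (−1)^0·+1^0·-1^2 = +1.
(a,b)_3: α=-3, u≡2; β=1, v≡2 (mod 3); (2|3)=-1, (2|3)=-1; sign (−1)^1·-1^1·-1^-3 = -1.
(a,b)_19: α=1, u≡7; β=1, v≡7 (mod 19); (7|19)=+1, (7|19)=+1; sign (−1)^1·+1^1·+1^1 = -1.
(a,b)_29: α=2, u≡17; β=1, v≡7 (mod 29); (17|29)=-1, (7|29)=+1; sign (−1)^0·-1^1·+1^2 = -1.
(a,b)_13: α=2, u≡9; β=1, v≡3 (mod 13); (9|13)=+1, (3|13)=+1; sign (−1)^0·+1^1·+1^2 = +1.
(a,b)_2: α=1, β=0; u≡5, v≡3 (mod 8); ε(u)ε(v)=0·1, αω(v)=1·1, βω(u)=0·1; sum ≡ 1  ⇒  -1.
(a,b)_∞: sgn(91770)=+, sgn(-107445)=−, so +1.
(a,b)_7: α=1, u≡5; β=0, v≡5 (mod 7); (5|7)=-1, (5|7)=-1; sign (−1)^0·-1^0·-1^1 = -1.
(a,b)_5: α=-1, u≡4; β=1, v≡1 (mod 5); (4|5)=+1, (1|5)=+1; sign (−1)^0·+1^1·+1^-1 = +1.
Ram(91770, -107445) = {2, 3, 7, 19, 23, 29}; no ℚ_2-point on the conic.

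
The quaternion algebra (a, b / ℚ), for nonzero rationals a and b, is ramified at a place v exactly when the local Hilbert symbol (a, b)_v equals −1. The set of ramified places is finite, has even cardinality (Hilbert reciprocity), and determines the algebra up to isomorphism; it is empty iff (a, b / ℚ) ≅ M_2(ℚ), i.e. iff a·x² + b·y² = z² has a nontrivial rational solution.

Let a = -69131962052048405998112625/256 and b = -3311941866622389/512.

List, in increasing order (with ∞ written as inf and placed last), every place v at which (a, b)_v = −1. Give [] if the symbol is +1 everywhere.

[2, 5, 11, 13, 19, inf]

Mod squares: a ≡ -72105, b ≡ -238602. Check v ∈ {∞, 2, 3, 5, 7, 11, 13, 17, 19, 23}.
v=11: a=11^7·(≡9), b=11^4·(≡7) mod 11; (9|11)=+1, (7|11)=-1; (−1)^{7·4·5}·(+1)^4·(-1)^7 = -1.
v=13: a=13^4·(≡6), b=13^1·(≡11) mod 13; (6|13)=-1, (11|13)=-1; (−1)^{4·1·6}·(-1)^1·(-1)^4 = -1.
v=∞: -72105 < 0 and -238602 < 0  ⇒  (a,b)_∞ = -1.
v=5: a=5^3·(≡4), b=5^0·(≡3) mod 5; (4|5)=+1, (3|5)=-1; (−1)^{3·0·2}·(+1)^0·(-1)^3 = -1.
v=23: a=23^3·(≡3), b=23^1·(≡19) mod 23; (3|23)=+1, (19|23)=-1; (−1)^{3·1·11}·(+1)^1·(-1)^3 = +1.
v=3: a=3^5·(≡1), b=3^9·(≡2) mod 3; (1|3)=+1, (2|3)=-1; (−1)^{5·9·1}·(+1)^9·(-1)^5 = +1.
v=2: v_2(a)=-8, v_2(b)=-9; units ≡ 7, 3 (mod 8); ε·ε+αω+βω = 1·1+-8·1+-9·0 ≡ 1  ⇒  (a,b)_2 = -1.
v=19: a=19^3·(≡4), b=19^1·(≡1) mod 19; (4|19)=+1, (1|19)=+1; (−1)^{3·1·9}·(+1)^1·(+1)^3 = -1.
v=17: a=17^0·(≡8), b=17^2·(≡7) mod 17; (8|17)=+1, (7|17)=-1; (−1)^{0·2·8}·(+1)^2·(-1)^0 = +1.
v=7: a=7^2·(≡2), b=7^1·(≡4) mod 7; (2|7)=+1, (4|7)=+1; (−1)^{2·1·3}·(+1)^1·(+1)^2 = +1.
(-72105, -238602 / ℚ) ramifies at {2, 5, 11, 13, 19, ∞}: a division algebra.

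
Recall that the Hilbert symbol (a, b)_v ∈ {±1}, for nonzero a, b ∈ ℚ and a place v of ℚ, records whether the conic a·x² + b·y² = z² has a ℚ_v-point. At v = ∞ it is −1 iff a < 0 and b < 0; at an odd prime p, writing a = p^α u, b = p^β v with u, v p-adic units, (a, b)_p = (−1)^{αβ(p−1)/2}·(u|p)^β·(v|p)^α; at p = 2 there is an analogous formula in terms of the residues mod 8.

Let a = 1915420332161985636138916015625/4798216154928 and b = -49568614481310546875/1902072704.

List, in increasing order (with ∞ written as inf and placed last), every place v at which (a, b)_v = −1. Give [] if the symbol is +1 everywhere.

Mod squares: a ≡ 3795, b ≡ -27370. Check v ∈ {∞, 2, 3, 5, 7, 11, 17, 19, 23, 31, 47, 53}.
v=5: a=5^17·(≡1), b=5^9·(≡1) mod 5; (1|5)=+1, (1|5)=+1; (−1)^{17·9·2}·(+1)^9·(+1)^17 = +1.
v=11: a=11^3·(≡3), b=11^2·(≡9) mod 11; (3|11)=+1, (9|11)=+1; (−1)^{3·2·5}·(+1)^2·(+1)^3 = +1.
v=2: v_2(a)=-4, v_2(b)=-7; units ≡ 3, 3 (mod 8); ε·ε+αω+βω = 1·1+-4·1+-7·1 ≡ 0  ⇒  (a,b)_2 = +1.
v=47: a=47^-2·(≡5), b=47^-2·(≡35) mod 47; (5|47)=-1, (35|47)=-1; (−1)^{-2·-2·23}·(-1)^-2·(-1)^-2 = +1.
v=7: a=7^-2·(≡2), b=7^-1·(≡3) mod 7; (2|7)=+1, (3|7)=-1; (−1)^{-2·-1·3}·(+1)^-1·(-1)^-2 = +1.
v=53: a=53^2·(≡32), b=53^2·(≡12) mod 53; (32|53)=-1, (12|53)=-1; (−1)^{2·2·26}·(-1)^2·(-1)^2 = +1.
v=17: a=17^2·(≡9), b=17^1·(≡3) mod 17; (9|17)=+1, (3|17)=-1; (−1)^{2·1·8}·(+1)^1·(-1)^2 = +1.
v=3: a=3^-1·(≡2), b=3^0·(≡2) mod 3; (2|3)=-1, (2|3)=-1; (−1)^{-1·0·1}·(-1)^0·(-1)^-1 = -1.
v=∞: 3795 > 0 and -27370 < 0  ⇒  (a,b)_∞ = +1.
v=19: a=19^2·(≡8), b=19^2·(≡11) mod 19; (8|19)=-1, (11|19)=+1; (−1)^{2·2·9}·(-1)^2·(+1)^2 = +1.
v=23: a=23^5·(≡6), b=23^3·(≡2) mod 23; (6|23)=+1, (2|23)=+1; (−1)^{5·3·11}·(+1)^3·(+1)^5 = -1.
v=31: a=31^-4·(≡30), b=31^-2·(≡24) mod 31; (30|31)=-1, (24|31)=-1; (−1)^{-4·-2·15}·(-1)^-2·(-1)^-4 = +1.
Ram(3795, -27370) = {3, 23}; no ℚ_3-point on the conic.

[3, 23]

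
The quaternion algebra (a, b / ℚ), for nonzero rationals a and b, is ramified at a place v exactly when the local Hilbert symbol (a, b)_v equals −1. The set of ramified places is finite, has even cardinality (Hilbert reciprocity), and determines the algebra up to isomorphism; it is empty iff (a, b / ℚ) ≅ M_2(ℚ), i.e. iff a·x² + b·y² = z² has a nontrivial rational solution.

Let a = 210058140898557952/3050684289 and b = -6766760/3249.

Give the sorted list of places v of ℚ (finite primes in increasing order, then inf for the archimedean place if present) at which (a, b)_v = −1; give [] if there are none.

(a, b) ≡ (7, -10010) mod (ℚ^×)²; places V = {2, 3, 5, 7, 11, 13, 17, 19, ∞}.
(a,b)_3: α=-4, u≡1; β=-2, v≡1 (mod 3); (1|3)=+1, (1|3)=+1; sign (−1)^0·+1^-2·+1^-4 = +1.
(a,b)_7: α=3, u≡4; β=1, v≡6 (mod 7); (4|7)=+1, (6|7)=-1; sign (−1)^1·+1^1·-1^3 = +1.
(a,b)_11: α=2, u≡10; β=1, v≡1 (mod 11); (10|11)=-1, (1|11)=+1; sign (−1)^0·-1^1·+1^2 = -1.
(a,b)_17: α=-2, u≡10; β=0, v≡11 (mod 17); (10|17)=-1, (11|17)=-1; sign (−1)^0·-1^0·-1^-2 = +1.
(a,b)_∞: sgn(7)=+, sgn(-10010)=−, so +1.
(a,b)_5: α=0, u≡3; β=1, v≡2 (mod 5); (3|5)=-1, (2|5)=-1; sign (−1)^0·-1^1·-1^0 = -1.
(a,b)_19: α=-4, u≡4; β=-2, v≡10 (mod 19); (4|19)=+1, (10|19)=-1; sign (−1)^0·+1^-2·-1^-4 = +1.
(a,b)_13: α=6, u≡8; β=3, v≡12 (mod 13); (8|13)=-1, (12|13)=+1; sign (−1)^0·-1^3·+1^6 = -1.
(a,b)_2: α=20, β=3; u≡7, v≡3 (mod 8); ε(u)ε(v)=1·1, αω(v)=20·1, βω(u)=3·0; sum ≡ 1  ⇒  -1.
Ram(7, -10010) = {2, 5, 11, 13}; no ℚ_2-point on the conic.

[2, 5, 11, 13]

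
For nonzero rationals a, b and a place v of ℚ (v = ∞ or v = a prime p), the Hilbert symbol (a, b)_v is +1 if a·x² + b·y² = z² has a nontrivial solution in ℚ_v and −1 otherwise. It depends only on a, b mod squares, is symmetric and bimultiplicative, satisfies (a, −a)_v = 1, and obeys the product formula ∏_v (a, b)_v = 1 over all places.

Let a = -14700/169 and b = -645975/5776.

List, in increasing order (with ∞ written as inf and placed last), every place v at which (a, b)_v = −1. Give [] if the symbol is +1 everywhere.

[3, 11, 29, inf]

Mod squares: a ≡ -3, b ≡ -319. Check v ∈ {∞, 2, 3, 5, 7, 11, 13, 19, 29}.
v=13: a=13^-2·(≡3), b=13^0·(≡2) mod 13; (3|13)=+1, (2|13)=-1; (−1)^{-2·0·6}·(+1)^0·(-1)^-2 = +1.
v=∞: -3 < 0 and -319 < 0  ⇒  (a,b)_∞ = -1.
v=19: a=19^0·(≡16), b=19^-2·(≡17) mod 19; (16|19)=+1, (17|19)=+1; (−1)^{0·-2·9}·(+1)^-2·(+1)^0 = +1.
v=29: a=29^0·(≡11), b=29^1·(≡11) mod 29; (11|29)=-1, (11|29)=-1; (−1)^{0·1·14}·(-1)^1·(-1)^0 = -1.
v=5: a=5^2·(≡3), b=5^2·(≡1) mod 5; (3|5)=-1, (1|5)=+1; (−1)^{2·2·2}·(-1)^2·(+1)^2 = +1.
v=7: a=7^2·(≡1), b=7^0·(≡6) mod 7; (1|7)=+1, (6|7)=-1; (−1)^{2·0·3}·(+1)^0·(-1)^2 = +1.
v=3: a=3^1·(≡2), b=3^4·(≡2) mod 3; (2|3)=-1, (2|3)=-1; (−1)^{1·4·1}·(-1)^4·(-1)^1 = -1.
v=11: a=11^0·(≡10), b=11^1·(≡4) mod 11; (10|11)=-1, (4|11)=+1; (−1)^{0·1·5}·(-1)^1·(+1)^0 = -1.
v=2: v_2(a)=2, v_2(b)=-4; units ≡ 5, 1 (mod 8); ε·ε+αω+βω = 0·0+2·0+-4·1 ≡ 0  ⇒  (a,b)_2 = +1.
|Ram(-3, -319)| = 4, even; anisotropic at {3, 11, 29, ∞}.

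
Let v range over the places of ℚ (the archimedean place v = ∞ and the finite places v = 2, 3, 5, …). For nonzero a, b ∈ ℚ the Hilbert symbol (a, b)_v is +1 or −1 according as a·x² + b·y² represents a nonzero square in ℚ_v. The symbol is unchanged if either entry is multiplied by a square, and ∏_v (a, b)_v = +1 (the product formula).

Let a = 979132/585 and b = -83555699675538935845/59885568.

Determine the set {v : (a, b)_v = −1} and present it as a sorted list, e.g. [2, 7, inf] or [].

[2, 5]

Mod squares: a ≡ 455, b ≡ -10010. Check v ∈ {∞, 2, 3, 5, 7, 11, 13, 17, 19}.
v=17: a=17^2·(≡8), b=17^10·(≡11) mod 17; (8|17)=+1, (11|17)=-1; (−1)^{2·10·8}·(+1)^10·(-1)^2 = +1.
v=7: a=7^1·(≡4), b=7^3·(≡3) mod 7; (4|7)=+1, (3|7)=-1; (−1)^{1·3·3}·(+1)^3·(-1)^1 = +1.
v=∞: 455 > 0 and -10010 < 0  ⇒  (a,b)_∞ = +1.
v=13: a=13^-1·(≡4), b=13^3·(≡4) mod 13; (4|13)=+1, (4|13)=+1; (−1)^{-1·3·6}·(+1)^3·(+1)^-1 = +1.
v=2: v_2(a)=2, v_2(b)=-11; units ≡ 7, 3 (mod 8); ε·ε+αω+βω = 1·1+2·1+-11·0 ≡ 1  ⇒  (a,b)_2 = -1.
v=19: a=19^0·(≡13), b=19^-2·(≡10) mod 19; (13|19)=-1, (10|19)=-1; (−1)^{0·-2·9}·(-1)^-2·(-1)^0 = +1.
v=3: a=3^-2·(≡2), b=3^-4·(≡1) mod 3; (2|3)=-1, (1|3)=+1; (−1)^{-2·-4·1}·(-1)^-4·(+1)^-2 = +1.
v=11: a=11^2·(≡9), b=11^1·(≡5) mod 11; (9|11)=+1, (5|11)=+1; (−1)^{2·1·5}·(+1)^1·(+1)^2 = +1.
v=5: a=5^-1·(≡1), b=5^1·(≡2) mod 5; (1|5)=+1, (2|5)=-1; (−1)^{-1·1·2}·(+1)^1·(-1)^-1 = -1.
(455, -10010 / ℚ) ramifies at {2, 5}: a division algebra.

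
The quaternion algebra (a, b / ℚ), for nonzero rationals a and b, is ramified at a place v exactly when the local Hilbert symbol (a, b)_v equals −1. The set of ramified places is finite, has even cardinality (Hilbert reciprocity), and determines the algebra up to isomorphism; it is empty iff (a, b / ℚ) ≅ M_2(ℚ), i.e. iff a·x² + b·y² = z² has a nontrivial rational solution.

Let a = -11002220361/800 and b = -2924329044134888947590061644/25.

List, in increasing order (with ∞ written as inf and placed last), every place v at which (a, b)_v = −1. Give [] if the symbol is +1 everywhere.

[2, 11, 17, 29, 31, inf]

Mod squares: a ≡ -249458, b ≡ -81198579. Check v ∈ {∞, 2, 3, 5, 7, 11, 17, 23, 29, 31}.
v=29: a=29^1·(≡15), b=29^3·(≡1) mod 29; (15|29)=-1, (1|29)=+1; (−1)^{1·3·14}·(-1)^3·(+1)^1 = -1.
v=23: a=23^1·(≡19), b=23^3·(≡2) mod 23; (19|23)=-1, (2|23)=+1; (−1)^{1·3·11}·(-1)^3·(+1)^1 = +1.
v=3: a=3^6·(≡1), b=3^15·(≡2) mod 3; (1|3)=+1, (2|3)=-1; (−1)^{6·15·1}·(+1)^15·(-1)^6 = +1.
v=5: a=5^-2·(≡2), b=5^-2·(≡1) mod 5; (2|5)=-1, (1|5)=+1; (−1)^{-2·-2·2}·(-1)^-2·(+1)^-2 = +1.
v=17: a=17^1·(≡6), b=17^3·(≡13) mod 17; (6|17)=-1, (13|17)=+1; (−1)^{1·3·8}·(-1)^3·(+1)^1 = -1.
v=2: v_2(a)=-5, v_2(b)=2; units ≡ 7, 5 (mod 8); ε·ε+αω+βω = 1·0+-5·1+2·0 ≡ 1  ⇒  (a,b)_2 = -1.
v=∞: -249458 < 0 and -81198579 < 0  ⇒  (a,b)_∞ = -1.
v=11: a=11^3·(≡9), b=11^5·(≡1) mod 11; (9|11)=+1, (1|11)=+1; (−1)^{3·5·5}·(+1)^5·(+1)^3 = -1.
v=31: a=31^0·(≡27), b=31^1·(≡25) mod 31; (27|31)=-1, (25|31)=+1; (−1)^{0·1·15}·(-1)^1·(+1)^0 = -1.
v=7: a=7^0·(≡4), b=7^1·(≡1) mod 7; (4|7)=+1, (1|7)=+1; (−1)^{0·1·3}·(+1)^1·(+1)^0 = +1.
(-249458, -81198579 / ℚ) ramifies at {2, 11, 17, 29, 31, ∞}: a division algebra.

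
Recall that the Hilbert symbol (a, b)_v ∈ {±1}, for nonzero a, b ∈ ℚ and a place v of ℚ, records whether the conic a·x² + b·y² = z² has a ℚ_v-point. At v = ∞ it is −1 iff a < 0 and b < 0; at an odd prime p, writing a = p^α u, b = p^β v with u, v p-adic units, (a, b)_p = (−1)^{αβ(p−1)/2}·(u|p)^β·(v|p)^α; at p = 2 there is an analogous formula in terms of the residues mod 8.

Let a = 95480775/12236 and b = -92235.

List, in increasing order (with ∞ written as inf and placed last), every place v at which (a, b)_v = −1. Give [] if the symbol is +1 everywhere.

(a, b) ≡ (94829, -92235) mod (ℚ^×)²; places V = {2, 3, 5, 7, 11, 13, 19, 23, 31, 43, ∞}.
(a,b)_7: α=-1, u≡1; β=0, v≡4 (mod 7); (1|7)=+1, (4|7)=+1; sign (−1)^0·+1^0·+1^-1 = +1.
(a,b)_5: α=2, u≡1; β=1, v≡3 (mod 5); (1|5)=+1, (3|5)=-1; sign (−1)^0·+1^1·-1^2 = +1.
(a,b)_13: α=2, u≡7; β=1, v≡3 (mod 13); (7|13)=-1, (3|13)=+1; sign (−1)^0·-1^1·+1^2 = -1.
(a,b)_∞: sgn(94829)=+, sgn(-92235)=−, so +1.
(a,b)_31: α=1, u≡15; β=0, v≡21 (mod 31); (15|31)=-1, (21|31)=-1; sign (−1)^0·-1^0·-1^1 = -1.
(a,b)_43: α=0, u≡11; β=1, v≡5 (mod 43); (11|43)=+1, (5|43)=-1; sign (−1)^0·+1^1·-1^0 = +1.
(a,b)_2: α=-2, β=0; u≡5, v≡5 (mod 8); ε(u)ε(v)=0·0, αω(v)=-2·1, βω(u)=0·1; sum ≡ 0  ⇒  +1.
(a,b)_11: α=0, u≡4; β=1, v≡8 (mod 11); (4|11)=+1, (8|11)=-1; sign (−1)^0·+1^1·-1^0 = +1.
(a,b)_23: α=-1, u≡8; β=0, v≡18 (mod 23); (8|23)=+1, (18|23)=+1; sign (−1)^0·+1^0·+1^-1 = +1.
(a,b)_19: α=-1, u≡10; β=0, v≡10 (mod 19); (10|19)=-1, (10|19)=-1; sign (−1)^0·-1^0·-1^-1 = -1.
(a,b)_3: α=6, u≡2; β=1, v≡2 (mod 3); (2|3)=-1, (2|3)=-1; sign (−1)^0·-1^1·-1^6 = -1.
(94829, -92235 / ℚ) ramifies at {3, 13, 19, 31}: a division algebra.

[3, 13, 19, 31]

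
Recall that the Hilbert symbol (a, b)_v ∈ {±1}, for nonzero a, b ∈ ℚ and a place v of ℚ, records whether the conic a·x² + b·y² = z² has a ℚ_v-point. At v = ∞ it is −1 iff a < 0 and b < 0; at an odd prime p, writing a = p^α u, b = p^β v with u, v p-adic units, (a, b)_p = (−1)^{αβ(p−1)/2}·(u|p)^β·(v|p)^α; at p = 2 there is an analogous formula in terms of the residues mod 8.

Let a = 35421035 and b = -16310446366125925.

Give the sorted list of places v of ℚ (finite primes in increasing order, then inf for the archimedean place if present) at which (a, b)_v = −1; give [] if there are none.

Mod squares: a ≡ 35421035, b ≡ -13. Check v ∈ {∞, 2, 5, 13, 19, 23, 29, 43}.
v=23: a=23^1·(≡11), b=23^2·(≡14) mod 23; (11|23)=-1, (14|23)=-1; (−1)^{1·2·11}·(-1)^2·(-1)^1 = -1.
v=∞: 35421035 > 0 and -13 < 0  ⇒  (a,b)_∞ = +1.
v=19: a=19^1·(≡4), b=19^2·(≡1) mod 19; (4|19)=+1, (1|19)=+1; (−1)^{1·2·9}·(+1)^2·(+1)^1 = +1.
v=13: a=13^1·(≡12), b=13^3·(≡12) mod 13; (12|13)=+1, (12|13)=+1; (−1)^{1·3·6}·(+1)^3·(+1)^1 = +1.
v=2: v_2(a)=0, v_2(b)=0; units ≡ 3, 3 (mod 8); ε·ε+αω+βω = 1·1+0·1+0·1 ≡ 1  ⇒  (a,b)_2 = -1.
v=5: a=5^1·(≡2), b=5^2·(≡3) mod 5; (2|5)=-1, (3|5)=-1; (−1)^{1·2·2}·(-1)^2·(-1)^1 = -1.
v=43: a=43^1·(≡37), b=43^2·(≡5) mod 43; (37|43)=-1, (5|43)=-1; (−1)^{1·2·21}·(-1)^2·(-1)^1 = -1.
v=29: a=29^1·(≡22), b=29^2·(≡1) mod 29; (22|29)=+1, (1|29)=+1; (−1)^{1·2·14}·(+1)^2·(+1)^1 = +1.
|Ram(35421035, -13)| = 4, even; anisotropic at {2, 5, 23, 43}.

[2, 5, 23, 43]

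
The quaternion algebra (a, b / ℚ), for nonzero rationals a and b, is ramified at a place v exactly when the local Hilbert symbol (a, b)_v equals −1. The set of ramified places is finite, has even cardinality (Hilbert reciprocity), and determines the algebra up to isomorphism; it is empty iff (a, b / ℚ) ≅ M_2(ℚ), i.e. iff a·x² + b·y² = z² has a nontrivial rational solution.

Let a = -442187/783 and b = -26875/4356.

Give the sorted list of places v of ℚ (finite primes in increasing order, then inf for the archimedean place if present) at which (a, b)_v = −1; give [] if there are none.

[3, 19, 29, inf]

(a, b) ≡ (-28101, -43) mod (ℚ^×)²; places V = {2, 3, 5, 11, 17, 19, 29, 37, 43, ∞}.
(a,b)_29: α=-1, u≡12; β=0, v≡11 (mod 29); (12|29)=-1, (11|29)=-1; sign (−1)^0·-1^0·-1^-1 = -1.
(a,b)_37: α=2, u≡14; β=0, v≡5 (mod 37); (14|37)=-1, (5|37)=-1; sign (−1)^0·-1^0·-1^2 = +1.
(a,b)_11: α=0, u≡1; β=-2, v≡3 (mod 11); (1|11)=+1, (3|11)=+1; sign (−1)^0·+1^-2·+1^0 = +1.
(a,b)_3: α=-3, u≡2; β=-2, v≡2 (mod 3); (2|3)=-1, (2|3)=-1; sign (−1)^0·-1^-2·-1^-3 = -1.
(a,b)_19: α=1, u≡10; β=0, v≡2 (mod 19); (10|19)=-1, (2|19)=-1; sign (−1)^0·-1^0·-1^1 = -1.
(a,b)_5: α=0, u≡1; β=4, v≡2 (mod 5); (1|5)=+1, (2|5)=-1; sign (−1)^0·+1^4·-1^0 = +1.
(a,b)_43: α=0, u≡41; β=1, v≡28 (mod 43); (41|43)=+1, (28|43)=-1; sign (−1)^0·+1^1·-1^0 = +1.
(a,b)_∞: sgn(-28101)=−, sgn(-43)=−, so -1.
(a,b)_2: α=0, β=-2; u≡3, v≡5 (mod 8); ε(u)ε(v)=1·0, αω(v)=0·1, βω(u)=-2·1; sum ≡ 0  ⇒  +1.
(a,b)_17: α=1, u≡16; β=0, v≡9 (mod 17); (16|17)=+1, (9|17)=+1; sign (−1)^0·+1^0·+1^1 = +1.
Ram(-28101, -43) = {3, 19, 29, ∞}; no ℚ_3-point on the conic.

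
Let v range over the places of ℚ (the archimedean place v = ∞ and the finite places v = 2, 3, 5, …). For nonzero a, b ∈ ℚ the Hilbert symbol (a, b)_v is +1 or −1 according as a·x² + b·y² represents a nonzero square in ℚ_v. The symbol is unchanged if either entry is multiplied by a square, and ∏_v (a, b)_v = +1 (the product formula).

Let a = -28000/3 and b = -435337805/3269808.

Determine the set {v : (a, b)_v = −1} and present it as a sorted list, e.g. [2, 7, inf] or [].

[7, inf]

(a, b) ≡ (-210, -15) mod (ℚ^×)²; places V = {2, 3, 5, 7, 29, 31, 43, ∞}.
(a,b)_5: α=3, u≡2; β=1, v≡3 (mod 5); (2|5)=-1, (3|5)=-1; sign (−1)^0·-1^1·-1^3 = +1.
(a,b)_7: α=1, u≡6; β=2, v≡6 (mod 7); (6|7)=-1, (6|7)=-1; sign (−1)^0·-1^2·-1^1 = -1.
(a,b)_2: α=5, β=-4; u≡7, v≡1 (mod 8); ε(u)ε(v)=1·0, αω(v)=5·0, βω(u)=-4·0; sum ≡ 0  ⇒  +1.
(a,b)_31: α=0, u≡8; β=2, v≡25 (mod 31); (8|31)=+1, (25|31)=+1; sign (−1)^0·+1^2·+1^0 = +1.
(a,b)_43: α=0, u≡12; β=2, v≡33 (mod 43); (12|43)=-1, (33|43)=-1; sign (−1)^0·-1^2·-1^0 = +1.
(a,b)_29: α=0, u≡24; β=-2, v≡8 (mod 29); (24|29)=+1, (8|29)=-1; sign (−1)^0·+1^-2·-1^0 = +1.
(a,b)_∞: sgn(-210)=−, sgn(-15)=−, so -1.
(a,b)_3: α=-1, u≡2; β=-5, v≡1 (mod 3); (2|3)=-1, (1|3)=+1; sign (−1)^1·-1^-5·+1^-1 = +1.
Ram(-210, -15) = {7, ∞}; no ℚ_7-point on the conic.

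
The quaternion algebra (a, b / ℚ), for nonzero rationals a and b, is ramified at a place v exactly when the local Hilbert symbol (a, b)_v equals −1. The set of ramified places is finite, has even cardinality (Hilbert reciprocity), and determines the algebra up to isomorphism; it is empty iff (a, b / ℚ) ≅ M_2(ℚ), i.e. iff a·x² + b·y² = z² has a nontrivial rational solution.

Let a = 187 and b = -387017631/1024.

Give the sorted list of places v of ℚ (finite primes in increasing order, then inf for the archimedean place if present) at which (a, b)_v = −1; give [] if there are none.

[11, 13]

(a, b) ≡ (187, -2431) mod (ℚ^×)²; places V = {2, 3, 7, 11, 13, 17, 19, ∞}.
(a,b)_2: α=0, β=-10; u≡3, v≡1 (mod 8); ε(u)ε(v)=1·0, αω(v)=0·0, βω(u)=-10·1; sum ≡ 0  ⇒  +1.
(a,b)_11: α=1, u≡6; β=1, v≡2 (mod 11); (6|11)=-1, (2|11)=-1; sign (−1)^1·-1^1·-1^1 = -1.
(a,b)_3: α=0, u≡1; β=2, v≡2 (mod 3); (1|3)=+1, (2|3)=-1; sign (−1)^0·+1^2·-1^0 = +1.
(a,b)_17: α=1, u≡11; β=1, v≡7 (mod 17); (11|17)=-1, (7|17)=-1; sign (−1)^0·-1^1·-1^1 = +1.
(a,b)_7: α=0, u≡5; β=2, v≡6 (mod 7); (5|7)=-1, (6|7)=-1; sign (−1)^0·-1^2·-1^0 = +1.
(a,b)_19: α=0, u≡16; β=2, v≡17 (mod 19); (16|19)=+1, (17|19)=+1; sign (−1)^0·+1^2·+1^0 = +1.
(a,b)_∞: sgn(187)=+, sgn(-2431)=−, so +1.
(a,b)_13: α=0, u≡5; β=1, v≡5 (mod 13); (5|13)=-1, (5|13)=-1; sign (−1)^0·-1^1·-1^0 = -1.
Ram(187, -2431) = {11, 13}; no ℚ_11-point on the conic.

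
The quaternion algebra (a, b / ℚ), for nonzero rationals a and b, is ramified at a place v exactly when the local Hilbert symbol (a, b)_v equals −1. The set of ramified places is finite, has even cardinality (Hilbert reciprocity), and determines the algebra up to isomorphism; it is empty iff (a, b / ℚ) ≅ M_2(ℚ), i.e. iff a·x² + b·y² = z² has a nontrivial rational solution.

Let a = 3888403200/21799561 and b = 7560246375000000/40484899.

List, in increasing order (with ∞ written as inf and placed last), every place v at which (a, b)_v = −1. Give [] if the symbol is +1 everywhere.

Mod squares: a ≡ 187, b ≡ 23205. Check v ∈ {∞, 2, 3, 5, 7, 11, 13, 17, 19, 23, 29}.
v=13: a=13^0·(≡8), b=13^-1·(≡4) mod 13; (8|13)=-1, (4|13)=+1; (−1)^{0·-1·6}·(-1)^-1·(+1)^0 = -1.
v=19: a=19^2·(≡4), b=19^0·(≡9) mod 19; (4|19)=+1, (9|19)=+1; (−1)^{2·0·9}·(+1)^0·(+1)^2 = +1.
v=5: a=5^2·(≡3), b=5^9·(≡1) mod 5; (3|5)=-1, (1|5)=+1; (−1)^{2·9·2}·(-1)^9·(+1)^2 = -1.
v=29: a=29^-2·(≡6), b=29^-2·(≡1) mod 29; (6|29)=+1, (1|29)=+1; (−1)^{-2·-2·14}·(+1)^-2·(+1)^-2 = +1.
v=11: a=11^1·(≡6), b=11^4·(≡6) mod 11; (6|11)=-1, (6|11)=-1; (−1)^{1·4·5}·(-1)^4·(-1)^1 = -1.
v=∞: 187 > 0 and 23205 > 0  ⇒  (a,b)_∞ = +1.
v=2: v_2(a)=8, v_2(b)=6; units ≡ 3, 5 (mod 8); ε·ε+αω+βω = 1·0+8·1+6·1 ≡ 0  ⇒  (a,b)_2 = +1.
v=17: a=17^1·(≡3), b=17^1·(≡7) mod 17; (3|17)=-1, (7|17)=-1; (−1)^{1·1·8}·(-1)^1·(-1)^1 = +1.
v=7: a=7^-2·(≡6), b=7^-1·(≡1) mod 7; (6|7)=-1, (1|7)=+1; (−1)^{-2·-1·3}·(-1)^-1·(+1)^-2 = -1.
v=3: a=3^2·(≡1), b=3^5·(≡1) mod 3; (1|3)=+1, (1|3)=+1; (−1)^{2·5·1}·(+1)^5·(+1)^2 = +1.
v=23: a=23^-2·(≡1), b=23^-2·(≡11) mod 23; (1|23)=+1, (11|23)=-1; (−1)^{-2·-2·11}·(+1)^-2·(-1)^-2 = +1.
|Ram(187, 23205)| = 4, even; anisotropic at {5, 7, 11, 13}.

[5, 7, 11, 13]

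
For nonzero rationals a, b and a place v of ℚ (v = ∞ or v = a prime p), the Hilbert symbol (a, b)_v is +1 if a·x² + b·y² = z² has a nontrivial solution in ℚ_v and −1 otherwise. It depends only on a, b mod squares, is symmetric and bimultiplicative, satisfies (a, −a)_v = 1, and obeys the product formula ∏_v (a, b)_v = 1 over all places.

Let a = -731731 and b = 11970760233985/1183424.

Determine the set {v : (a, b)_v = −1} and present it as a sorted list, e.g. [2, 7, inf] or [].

(a, b) ≡ (-731731, 550715) mod (ℚ^×)²; places V = {2, 5, 7, 11, 13, 17, 19, 31, 41, 43, 47, ∞}.
(a,b)_43: α=1, u≡11; β=0, v≡11 (mod 43); (11|43)=+1, (11|43)=+1; sign (−1)^0·+1^0·+1^1 = +1.
(a,b)_19: α=0, u≡16; β=1, v≡13 (mod 19); (16|19)=+1, (13|19)=-1; sign (−1)^0·+1^1·-1^0 = +1.
(a,b)_31: α=0, u≡24; β=1, v≡16 (mod 31); (24|31)=-1, (16|31)=+1; sign (−1)^0·-1^1·+1^0 = -1.
(a,b)_∞: sgn(-731731)=−, sgn(550715)=+, so +1.
(a,b)_7: α=1, u≡5; β=2, v≡4 (mod 7); (5|7)=-1, (4|7)=+1; sign (−1)^0·-1^2·+1^1 = +1.
(a,b)_13: α=1, u≡3; β=0, v≡9 (mod 13); (3|13)=+1, (9|13)=+1; sign (−1)^0·+1^0·+1^1 = +1.
(a,b)_17: α=1, u≡1; β=1, v≡3 (mod 17); (1|17)=+1, (3|17)=-1; sign (−1)^0·+1^1·-1^1 = -1.
(a,b)_11: α=1, u≡7; β=-1, v≡9 (mod 11); (7|11)=-1, (9|11)=+1; sign (−1)^1·-1^-1·+1^1 = +1.
(a,b)_47: α=0, u≡12; β=4, v≡36 (mod 47); (12|47)=+1, (36|47)=+1; sign (−1)^0·+1^4·+1^0 = +1.
(a,b)_5: α=0, u≡4; β=1, v≡3 (mod 5); (4|5)=+1, (3|5)=-1; sign (−1)^0·+1^1·-1^0 = +1.
(a,b)_2: α=0, β=-6; u≡5, v≡3 (mod 8); ε(u)ε(v)=0·1, αω(v)=0·1, βω(u)=-6·1; sum ≡ 0  ⇒  +1.
(a,b)_41: α=0, u≡37; β=-2, v≡3 (mod 41); (37|41)=+1, (3|41)=-1; sign (−1)^0·+1^-2·-1^0 = +1.
Ram(-731731, 550715) = {17, 31}; no ℚ_17-point on the conic.

[17, 31]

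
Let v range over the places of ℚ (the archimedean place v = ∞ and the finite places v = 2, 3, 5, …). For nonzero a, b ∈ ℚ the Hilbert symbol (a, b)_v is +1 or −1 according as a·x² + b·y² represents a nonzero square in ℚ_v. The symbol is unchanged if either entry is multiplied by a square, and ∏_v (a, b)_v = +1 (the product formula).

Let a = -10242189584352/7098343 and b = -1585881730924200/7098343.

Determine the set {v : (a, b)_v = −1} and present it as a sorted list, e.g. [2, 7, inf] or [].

[2, 7, 17, inf]

(a, b) ≡ (-5474, -966) mod (ℚ^×)²; places V = {2, 3, 5, 7, 11, 17, 19, 23, 53, ∞}.
(a,b)_3: α=4, u≡1; β=3, v≡2 (mod 3); (1|3)=+1, (2|3)=-1; sign (−1)^0·+1^3·-1^4 = +1.
(a,b)_2: α=5, β=3; u≡7, v≡5 (mod 8); ε(u)ε(v)=1·0, αω(v)=5·1, βω(u)=3·0; sum ≡ 1  ⇒  -1.
(a,b)_23: α=1, u≡17; β=3, v≡1 (mod 23); (17|23)=-1, (1|23)=+1; sign (−1)^1·-1^3·+1^1 = +1.
(a,b)_5: α=0, u≡1; β=2, v≡4 (mod 5); (1|5)=+1, (4|5)=+1; sign (−1)^0·+1^2·+1^0 = +1.
(a,b)_7: α=-1, u≡2; β=-1, v≡4 (mod 7); (2|7)=+1, (4|7)=+1; sign (−1)^1·+1^-1·+1^-1 = -1.
(a,b)_19: α=-2, u≡7; β=-2, v≡3 (mod 19); (7|19)=+1, (3|19)=-1; sign (−1)^0·+1^-2·-1^-2 = +1.
(a,b)_53: α=-2, u≡44; β=-2, v≡8 (mod 53); (44|53)=+1, (8|53)=-1; sign (−1)^0·+1^-2·-1^-2 = +1.
(a,b)_11: α=2, u≡4; β=0, v≡6 (mod 11); (4|11)=+1, (6|11)=-1; sign (−1)^0·+1^0·-1^2 = +1.
(a,b)_17: α=5, u≡4; β=6, v≡14 (mod 17); (4|17)=+1, (14|17)=-1; sign (−1)^0·+1^6·-1^5 = -1.
(a,b)_∞: sgn(-5474)=−, sgn(-966)=−, so -1.
|Ram(-5474, -966)| = 4, even; anisotropic at {2, 7, 17, ∞}.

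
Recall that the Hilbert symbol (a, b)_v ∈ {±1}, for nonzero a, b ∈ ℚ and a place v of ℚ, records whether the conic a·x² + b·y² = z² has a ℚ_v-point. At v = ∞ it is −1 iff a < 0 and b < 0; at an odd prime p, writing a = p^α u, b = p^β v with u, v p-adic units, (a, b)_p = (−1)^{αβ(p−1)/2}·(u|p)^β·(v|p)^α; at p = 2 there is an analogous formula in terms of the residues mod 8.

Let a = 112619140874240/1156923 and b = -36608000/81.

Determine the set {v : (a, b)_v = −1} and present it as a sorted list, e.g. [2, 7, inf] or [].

(a, b) ≡ (105, -1430) mod (ℚ^×)²; places V = {2, 3, 5, 7, 11, 13, 23, ∞}.
(a,b)_3: α=-7, u≡2; β=-4, v≡1 (mod 3); (2|3)=-1, (1|3)=+1; sign (−1)^0·-1^-4·+1^-7 = +1.
(a,b)_7: α=5, u≡4; β=0, v≡3 (mod 7); (4|7)=+1, (3|7)=-1; sign (−1)^0·+1^0·-1^5 = -1.
(a,b)_23: α=-2, u≡6; β=0, v≡15 (mod 23); (6|23)=+1, (15|23)=-1; sign (−1)^0·+1^0·-1^-2 = +1.
(a,b)_5: α=1, u≡1; β=3, v≡1 (mod 5); (1|5)=+1, (1|5)=+1; sign (−1)^0·+1^3·+1^1 = +1.
(a,b)_2: α=16, β=11; u≡1, v≡5 (mod 8); ε(u)ε(v)=0·0, αω(v)=16·1, βω(u)=11·0; sum ≡ 0  ⇒  +1.
(a,b)_∞: sgn(105)=+, sgn(-1430)=−, so +1.
(a,b)_13: α=2, u≡10; β=1, v≡7 (mod 13); (10|13)=+1, (7|13)=-1; sign (−1)^0·+1^1·-1^2 = +1.
(a,b)_11: α=2, u≡2; β=1, v≡7 (mod 11); (2|11)=-1, (7|11)=-1; sign (−1)^0·-1^1·-1^2 = -1.
(105, -1430 / ℚ) ramifies at {7, 11}: a division algebra.

[7, 11]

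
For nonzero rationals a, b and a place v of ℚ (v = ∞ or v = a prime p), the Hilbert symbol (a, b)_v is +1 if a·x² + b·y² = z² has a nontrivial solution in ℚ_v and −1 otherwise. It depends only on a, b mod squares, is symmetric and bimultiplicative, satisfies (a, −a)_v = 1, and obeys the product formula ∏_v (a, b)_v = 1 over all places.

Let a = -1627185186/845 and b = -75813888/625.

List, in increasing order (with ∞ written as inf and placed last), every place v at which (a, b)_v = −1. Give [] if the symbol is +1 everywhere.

[5, inf]

Mod squares: a ≡ -73370, b ≡ -74037. Check v ∈ {∞, 2, 3, 5, 11, 13, 23, 29, 37}.
v=29: a=29^1·(≡1), b=29^1·(≡23) mod 29; (1|29)=+1, (23|29)=+1; (−1)^{1·1·14}·(+1)^1·(+1)^1 = +1.
v=37: a=37^2·(≡1), b=37^1·(≡28) mod 37; (1|37)=+1, (28|37)=+1; (−1)^{2·1·18}·(+1)^1·(+1)^2 = +1.
v=5: a=5^-1·(≡1), b=5^-4·(≡2) mod 5; (1|5)=+1, (2|5)=-1; (−1)^{-1·-4·2}·(+1)^-4·(-1)^-1 = -1.
v=∞: -73370 < 0 and -74037 < 0  ⇒  (a,b)_∞ = -1.
v=23: a=23^1·(≡17), b=23^1·(≡3) mod 23; (17|23)=-1, (3|23)=+1; (−1)^{1·1·11}·(-1)^1·(+1)^1 = +1.
v=11: a=11^1·(≡8), b=11^0·(≡9) mod 11; (8|11)=-1, (9|11)=+1; (−1)^{1·0·5}·(-1)^0·(+1)^1 = +1.
v=13: a=13^-2·(≡2), b=13^0·(≡6) mod 13; (2|13)=-1, (6|13)=-1; (−1)^{-2·0·6}·(-1)^0·(-1)^-2 = +1.
v=2: v_2(a)=1, v_2(b)=10; units ≡ 3, 3 (mod 8); ε·ε+αω+βω = 1·1+1·1+10·1 ≡ 0  ⇒  (a,b)_2 = +1.
v=3: a=3^4·(≡1), b=3^1·(≡2) mod 3; (1|3)=+1, (2|3)=-1; (−1)^{4·1·1}·(+1)^1·(-1)^4 = +1.
Ram(-73370, -74037) = {5, ∞}; no ℚ_5-point on the conic.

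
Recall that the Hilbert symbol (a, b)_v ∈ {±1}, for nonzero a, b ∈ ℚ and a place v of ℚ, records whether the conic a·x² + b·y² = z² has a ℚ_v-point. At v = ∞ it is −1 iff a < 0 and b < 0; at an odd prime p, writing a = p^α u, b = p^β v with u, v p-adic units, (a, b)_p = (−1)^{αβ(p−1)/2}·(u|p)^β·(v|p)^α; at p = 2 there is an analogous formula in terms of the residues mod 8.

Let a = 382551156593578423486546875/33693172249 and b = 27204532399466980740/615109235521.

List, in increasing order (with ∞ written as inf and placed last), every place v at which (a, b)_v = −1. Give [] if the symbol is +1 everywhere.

[19, 23]

Mod squares: a ≡ 91, b ≡ 2185. Check v ∈ {∞, 2, 3, 5, 7, 11, 13, 19, 23, 29, 37, 41, 47}.
v=19: a=19^4·(≡18), b=19^1·(≡4) mod 19; (18|19)=-1, (4|19)=+1; (−1)^{4·1·9}·(-1)^1·(+1)^4 = -1.
v=37: a=37^-2·(≡29), b=37^-2·(≡15) mod 37; (29|37)=-1, (15|37)=-1; (−1)^{-2·-2·18}·(-1)^-2·(-1)^-2 = +1.
v=11: a=11^-4·(≡1), b=11^-2·(≡8) mod 11; (1|11)=+1, (8|11)=-1; (−1)^{-4·-2·5}·(+1)^-2·(-1)^-4 = +1.
v=2: v_2(a)=0, v_2(b)=2; units ≡ 3, 1 (mod 8); ε·ε+αω+βω = 1·0+0·0+2·1 ≡ 0  ⇒  (a,b)_2 = +1.
v=∞: 91 > 0 and 2185 > 0  ⇒  (a,b)_∞ = +1.
v=29: a=29^6·(≡13), b=29^4·(≡11) mod 29; (13|29)=+1, (11|29)=-1; (−1)^{6·4·14}·(+1)^4·(-1)^6 = +1.
v=47: a=47^0·(≡11), b=47^-2·(≡13) mod 47; (11|47)=-1, (13|47)=-1; (−1)^{0·-2·23}·(-1)^-2·(-1)^0 = +1.
v=7: a=7^1·(≡6), b=7^2·(≡1) mod 7; (6|7)=-1, (1|7)=+1; (−1)^{1·2·3}·(-1)^2·(+1)^1 = +1.
v=13: a=13^1·(≡5), b=13^2·(≡3) mod 13; (5|13)=-1, (3|13)=+1; (−1)^{1·2·6}·(-1)^2·(+1)^1 = +1.
v=5: a=5^6·(≡1), b=5^1·(≡3) mod 5; (1|5)=+1, (3|5)=-1; (−1)^{6·1·2}·(+1)^1·(-1)^6 = +1.
v=41: a=41^-2·(≡23), b=41^-2·(≡38) mod 41; (23|41)=+1, (38|41)=-1; (−1)^{-2·-2·20}·(+1)^-2·(-1)^-2 = +1.
v=3: a=3^8·(≡1), b=3^12·(≡1) mod 3; (1|3)=+1, (1|3)=+1; (−1)^{8·12·1}·(+1)^12·(+1)^8 = +1.
v=23: a=23^2·(≡21), b=23^1·(≡2) mod 23; (21|23)=-1, (2|23)=+1; (−1)^{2·1·11}·(-1)^1·(+1)^2 = -1.
(91, 2185 / ℚ) ramifies at {19, 23}: a division algebra.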